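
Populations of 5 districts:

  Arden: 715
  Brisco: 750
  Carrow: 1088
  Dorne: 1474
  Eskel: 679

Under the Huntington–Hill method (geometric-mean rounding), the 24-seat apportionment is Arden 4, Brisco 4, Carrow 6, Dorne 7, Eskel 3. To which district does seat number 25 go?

Dorne

Priority for the next seat is population ÷ (√(s·(s+1))).
Priorities: Arden 159.879, Brisco 167.705, Carrow 167.882, Dorne 196.972, Eskel 196.010.
Highest priority: Dorne.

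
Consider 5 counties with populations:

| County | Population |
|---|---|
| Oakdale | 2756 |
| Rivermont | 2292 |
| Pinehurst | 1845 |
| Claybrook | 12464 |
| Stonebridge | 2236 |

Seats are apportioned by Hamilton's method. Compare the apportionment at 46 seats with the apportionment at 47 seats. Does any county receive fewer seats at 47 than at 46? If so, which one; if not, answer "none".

At 46 seats: Oakdale 6, Rivermont 5, Pinehurst 4, Claybrook 26, Stonebridge 5.
At 47 seats: Oakdale 6, Rivermont 5, Pinehurst 4, Claybrook 27, Stonebridge 5.
No county's allocation decreased.

none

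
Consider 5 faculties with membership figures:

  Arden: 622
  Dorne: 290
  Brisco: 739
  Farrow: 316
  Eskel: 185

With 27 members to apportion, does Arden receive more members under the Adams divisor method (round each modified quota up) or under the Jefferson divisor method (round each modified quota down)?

Adams: Arden 7, Dorne 4, Brisco 9, Farrow 4, Eskel 3.
Jefferson: Arden 8, Dorne 3, Brisco 10, Farrow 4, Eskel 2.
Arden gets 7 under Adams and 8 under Jefferson.

Jefferson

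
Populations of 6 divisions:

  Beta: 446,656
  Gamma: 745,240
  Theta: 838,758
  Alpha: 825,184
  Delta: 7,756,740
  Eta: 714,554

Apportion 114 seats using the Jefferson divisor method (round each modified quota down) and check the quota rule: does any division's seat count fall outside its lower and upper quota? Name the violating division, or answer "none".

Standard quotas: Beta 4.495, Gamma 7.500, Theta 8.442, Alpha 8.305, Delta 78.066, Eta 7.192.
Jefferson allocation: Beta 4, Gamma 7, Theta 8, Alpha 8, Delta 80, Eta 7.
Delta has quota 78.066 (lower 78, upper 79) but receives 80 — outside the quota interval.

Delta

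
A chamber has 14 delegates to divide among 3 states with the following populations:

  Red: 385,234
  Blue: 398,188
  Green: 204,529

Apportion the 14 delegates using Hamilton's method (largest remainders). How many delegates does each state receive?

Red 5; Blue 6; Green 3

The standard divisor is 987951/14 ≈ 70567.929.
Standard quotas: Red 5.4591, Blue 5.6426, Green 2.8983.
Lower quotas: Red 5, Blue 5, Green 2 (sum 12, leaving 2 seats).
Remainders in descending order: Green 0.8983, Blue 0.6426, Red 0.4591.
The surplus seats go to Green, Blue.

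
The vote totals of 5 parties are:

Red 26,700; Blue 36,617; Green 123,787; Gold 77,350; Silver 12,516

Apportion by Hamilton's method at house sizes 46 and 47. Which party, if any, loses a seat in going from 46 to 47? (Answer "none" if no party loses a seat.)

none

At 46 seats: Red 4, Blue 6, Green 21, Gold 13, Silver 2.
At 47 seats: Red 5, Blue 6, Green 21, Gold 13, Silver 2.
No party's allocation decreased.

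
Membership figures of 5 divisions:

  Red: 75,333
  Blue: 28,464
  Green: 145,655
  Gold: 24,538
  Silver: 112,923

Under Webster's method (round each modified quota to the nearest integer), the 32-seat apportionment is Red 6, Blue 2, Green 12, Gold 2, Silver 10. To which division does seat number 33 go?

Priority for the next seat is population ÷ (current seats + 0.5).
Priorities: Red 11589.692, Blue 11385.600, Green 11652.400, Gold 9815.200, Silver 10754.571.
Highest priority: Green.

Green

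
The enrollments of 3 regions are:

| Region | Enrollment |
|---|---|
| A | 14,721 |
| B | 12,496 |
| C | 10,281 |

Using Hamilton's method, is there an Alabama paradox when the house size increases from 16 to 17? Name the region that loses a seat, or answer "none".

At 16 seats: A 6, B 5, C 5.
At 17 seats: A 7, B 6, C 4.
C drops from 5 to 4.

C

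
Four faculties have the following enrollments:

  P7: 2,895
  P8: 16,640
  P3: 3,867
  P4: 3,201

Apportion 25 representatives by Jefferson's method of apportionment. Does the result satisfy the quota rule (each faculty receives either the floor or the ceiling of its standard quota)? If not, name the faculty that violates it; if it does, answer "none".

P8

Standard quotas: P7 2.721, P8 15.637, P3 3.634, P4 3.008.
Jefferson allocation: P7 2, P8 17, P3 3, P4 3.
P8 has quota 15.637 (lower 15, upper 16) but receives 17 — outside the quota interval.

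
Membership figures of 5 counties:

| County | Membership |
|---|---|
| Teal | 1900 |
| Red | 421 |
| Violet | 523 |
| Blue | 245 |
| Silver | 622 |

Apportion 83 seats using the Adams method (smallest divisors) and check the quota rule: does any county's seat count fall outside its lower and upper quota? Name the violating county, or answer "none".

Standard quotas: Teal 42.495, Red 9.416, Violet 11.697, Blue 5.480, Silver 13.912.
Adams allocation: Teal 41, Red 10, Violet 12, Blue 6, Silver 14.
Teal has quota 42.495 (lower 42, upper 43) but receives 41 — outside the quota interval.

Teal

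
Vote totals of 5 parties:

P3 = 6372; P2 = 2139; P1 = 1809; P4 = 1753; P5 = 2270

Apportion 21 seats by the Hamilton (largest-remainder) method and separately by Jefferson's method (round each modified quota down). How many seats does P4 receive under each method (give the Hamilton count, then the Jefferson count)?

3 and 2

Hamilton: P3 9, P2 3, P1 3, P4 3, P5 3.
Jefferson: P3 10, P2 3, P1 3, P4 2, P5 3.
P4 gets 3 under Hamilton and 2 under Jefferson.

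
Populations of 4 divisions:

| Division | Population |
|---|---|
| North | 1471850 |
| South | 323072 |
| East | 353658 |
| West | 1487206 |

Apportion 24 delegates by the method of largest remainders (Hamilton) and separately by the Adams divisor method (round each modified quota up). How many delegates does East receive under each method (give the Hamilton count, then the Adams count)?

Hamilton: North 10, South 2, East 2, West 10.
Adams: North 9, South 2, East 3, West 10.
East gets 2 under Hamilton and 3 under Adams.

2 and 3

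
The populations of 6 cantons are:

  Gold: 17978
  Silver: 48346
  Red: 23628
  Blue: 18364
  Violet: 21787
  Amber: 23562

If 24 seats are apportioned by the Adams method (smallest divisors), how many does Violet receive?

Standard divisor 153665/24 ≈ 6402.708; standard quotas: Gold 2.808, Silver 7.551, Red 3.690, Blue 2.868, Violet 3.403, Amber 3.680.
Rounding up gives 3, 8, 4, 3, 4, 4 = 26 seats, so the divisor must be adjusted.
With modified divisor 7600: modified quotas Gold 2.366, Silver 6.361, Red 3.109, Blue 2.416, Violet 2.867, Amber 3.100.
Rounding up: Gold 3, Silver 7, Red 4, Blue 3, Violet 3, Amber 4 (total 24).
Violet receives 3.

3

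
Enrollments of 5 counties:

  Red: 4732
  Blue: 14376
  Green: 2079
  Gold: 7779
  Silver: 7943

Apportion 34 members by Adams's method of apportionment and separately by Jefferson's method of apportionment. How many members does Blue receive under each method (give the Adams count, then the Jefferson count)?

Adams: Red 5, Blue 13, Green 2, Gold 7, Silver 7.
Jefferson: Red 4, Blue 14, Green 2, Gold 7, Silver 7.
Blue gets 13 under Adams and 14 under Jefferson.

13 and 14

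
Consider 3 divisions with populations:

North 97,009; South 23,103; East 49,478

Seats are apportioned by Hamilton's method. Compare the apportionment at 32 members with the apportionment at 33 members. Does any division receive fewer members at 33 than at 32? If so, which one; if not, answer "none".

At 32 seats: North 18, South 5, East 9.
At 33 seats: North 19, South 4, East 10.
South drops from 5 to 4.

South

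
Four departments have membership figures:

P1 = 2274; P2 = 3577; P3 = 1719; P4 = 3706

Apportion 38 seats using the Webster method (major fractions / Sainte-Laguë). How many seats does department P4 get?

Standard divisor 11276/38 ≈ 296.737; standard quotas: P1 7.663, P2 12.054, P3 5.793, P4 12.489.
Rounding to the nearest integer gives P1 8, P2 12, P3 6, P4 12 — total 38, matching the house size, so no adjustment is needed.
P4 receives 12.

12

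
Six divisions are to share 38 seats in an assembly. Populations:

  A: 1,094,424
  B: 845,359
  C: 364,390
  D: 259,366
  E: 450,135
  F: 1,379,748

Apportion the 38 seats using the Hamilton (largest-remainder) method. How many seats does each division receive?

The standard divisor is 4393422/38 ≈ 115616.368.
Standard quotas: A 9.4660, B 7.3118, C 3.1517, D 2.2433, E 3.8934, F 11.9338.
Lower quotas: A 9, B 7, C 3, D 2, E 3, F 11 (sum 35, leaving 3 seats).
Remainders in descending order: F 0.9338, E 0.8934, A 0.4660, B 0.3118, D 0.2433, C 0.1517.
Largest remainders: F, E, A receive the extra seats.

A: 10, B: 7, C: 3, D: 2, E: 4, F: 12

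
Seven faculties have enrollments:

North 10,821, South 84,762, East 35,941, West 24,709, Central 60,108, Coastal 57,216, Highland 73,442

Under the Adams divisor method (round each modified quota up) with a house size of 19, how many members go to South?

4

Standard divisor 346999/19 ≈ 18263.105; standard quotas: North 0.593, South 4.641, East 1.968, West 1.353, Central 3.291, Coastal 3.133, Highland 4.021.
Rounding up gives 1, 5, 2, 2, 4, 4, 5 = 23 seats, so the divisor must be adjusted.
With modified divisor 22800: modified quotas North 0.475, South 3.718, East 1.576, West 1.084, Central 2.636, Coastal 2.509, Highland 3.221.
Rounding up: North 1, South 4, East 2, West 2, Central 3, Coastal 3, Highland 4 (total 19).
South receives 4.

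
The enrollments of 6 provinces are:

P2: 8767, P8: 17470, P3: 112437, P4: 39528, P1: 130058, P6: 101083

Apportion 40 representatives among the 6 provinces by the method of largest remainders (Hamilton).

Total 409343; standard divisor 409343/40 ≈ 10233.575.
Standard quotas: P2 0.8567, P8 1.7071, P3 10.9871, P4 3.8626, P1 12.7090, P6 9.8776.
Lower quotas: P2 0, P8 1, P3 10, P4 3, P1 12, P6 9 (sum 35, leaving 5 seats).
Remainders in descending order: P3 0.9871, P6 0.8776, P4 0.8626, P2 0.8567, P1 0.7090, P8 0.7071.
Largest remainders: P3, P6, P4, P2, P1 receive the extra seats.

P2=1; P8=1; P3=11; P4=4; P1=13; P6=10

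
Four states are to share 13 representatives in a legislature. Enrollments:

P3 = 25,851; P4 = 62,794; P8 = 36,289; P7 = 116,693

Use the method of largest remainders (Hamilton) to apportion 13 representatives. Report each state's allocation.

Total 241627; standard divisor 241627/13 ≈ 18586.692.
Standard quotas: P3 1.3908, P4 3.3784, P8 1.9524, P7 6.2783.
Lower quotas: P3 1, P4 3, P8 1, P7 6 (sum 11, leaving 2 seats).
Remainders in descending order: P8 0.9524, P3 0.3908, P4 0.3784, P7 0.2783.
Largest remainders: P8, P3 receive the extra seats.

P3=2, P4=3, P8=2, P7=6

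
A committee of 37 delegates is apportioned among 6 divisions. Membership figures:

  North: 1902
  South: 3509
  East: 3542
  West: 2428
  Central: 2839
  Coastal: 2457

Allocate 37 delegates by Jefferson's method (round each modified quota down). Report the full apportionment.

North 4, South 8, East 8, West 5, Central 6, Coastal 6

Standard divisor 16677/37 ≈ 450.73; standard quotas: North 4.220, South 7.785, East 7.858, West 5.387, Central 6.299, Coastal 5.451.
Rounding down gives 4, 7, 7, 5, 6, 5 = 34 seats, so the divisor must be adjusted.
With modified divisor 408: modified quotas North 4.662, South 8.600, East 8.681, West 5.951, Central 6.958, Coastal 6.022.
Rounding down: North 4, South 8, East 8, West 5, Central 6, Coastal 6 (total 37).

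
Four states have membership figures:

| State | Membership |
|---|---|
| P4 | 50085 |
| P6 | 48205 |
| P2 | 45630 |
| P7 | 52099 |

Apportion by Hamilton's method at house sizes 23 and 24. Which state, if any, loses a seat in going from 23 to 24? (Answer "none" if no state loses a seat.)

none

At 23 seats: P4 6, P6 6, P2 5, P7 6.
At 24 seats: P4 6, P6 6, P2 6, P7 6.
No state's allocation decreased.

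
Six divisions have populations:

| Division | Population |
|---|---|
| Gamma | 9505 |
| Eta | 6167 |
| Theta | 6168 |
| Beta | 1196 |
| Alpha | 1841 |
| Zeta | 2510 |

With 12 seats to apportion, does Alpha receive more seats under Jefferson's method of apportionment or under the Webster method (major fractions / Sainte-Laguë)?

Webster

Jefferson: Gamma 5, Eta 3, Theta 3, Beta 0, Alpha 0, Zeta 1.
Webster: Gamma 4, Eta 3, Theta 3, Beta 0, Alpha 1, Zeta 1.
Alpha gets 0 under Jefferson and 1 under Webster.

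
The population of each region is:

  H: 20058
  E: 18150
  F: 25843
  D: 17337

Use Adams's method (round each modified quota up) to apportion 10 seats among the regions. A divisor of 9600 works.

H=3, E=2, F=3, D=2

With modified divisor 9600: modified quotas H 2.089, E 1.891, F 2.692, D 1.806.
Rounding up: H 3, E 2, F 3, D 2 (total 10).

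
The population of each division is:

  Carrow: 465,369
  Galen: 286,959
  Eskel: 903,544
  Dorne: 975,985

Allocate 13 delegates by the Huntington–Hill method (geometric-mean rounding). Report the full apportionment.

Carrow: 2, Galen: 2, Eskel: 4, Dorne: 5

With divisor 202475: modified quotas Carrow 2.298, Galen 1.417, Eskel 4.462, Dorne 4.820.
Geometric-mean thresholds: Carrow √(2·3)=2.449, Galen √(1·2)=1.414, Eskel √(4·5)=4.472, Dorne √(4·5)=4.472.
Each quota rounded against its threshold gives Carrow 2, Galen 2, Eskel 4, Dorne 5 (total 13).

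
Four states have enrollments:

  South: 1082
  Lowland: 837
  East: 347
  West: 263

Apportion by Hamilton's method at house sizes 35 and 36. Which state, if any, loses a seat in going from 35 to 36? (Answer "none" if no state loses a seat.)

At 35 seats: South 15, Lowland 11, East 5, West 4.
At 36 seats: South 15, Lowland 12, East 5, West 4.
No state's allocation decreased.

none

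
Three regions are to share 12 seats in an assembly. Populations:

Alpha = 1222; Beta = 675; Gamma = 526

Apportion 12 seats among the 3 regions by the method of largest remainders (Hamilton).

Alpha 6, Beta 3, Gamma 3

Standard divisor: 2423 ÷ 12 ≈ 201.917.
Standard quotas: Alpha 6.052, Beta 3.343, Gamma 2.605.
Lower quotas: Alpha 6, Beta 3, Gamma 2 (sum 11, leaving 1 seat).
Remainders in descending order: Gamma 0.605, Beta 0.343, Alpha 0.052.
Largest remainder: Gamma receives the extra seat.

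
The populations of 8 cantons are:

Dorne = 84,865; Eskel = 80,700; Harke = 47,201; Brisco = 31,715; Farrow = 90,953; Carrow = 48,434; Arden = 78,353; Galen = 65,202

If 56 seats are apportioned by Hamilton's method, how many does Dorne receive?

9

Standard divisor: 527423 ÷ 56 ≈ 9418.268.
Standard quotas: Dorne 9.0107, Eskel 8.5685, Harke 5.0116, Brisco 3.3674, Farrow 9.6571, Carrow 5.1426, Arden 8.3193, Galen 6.9229.
Lower quotas: Dorne 9, Eskel 8, Harke 5, Brisco 3, Farrow 9, Carrow 5, Arden 8, Galen 6 (sum 53, leaving 3 seats).
Remainders in descending order: Galen 0.9229, Farrow 0.6571, Eskel 0.5685, Brisco 0.3674, Arden 0.3193, Carrow 0.1426, Harke 0.0116, Dorne 0.0107.
Largest remainders: Galen, Farrow, Eskel receive the extra seats.
Dorne receives 9.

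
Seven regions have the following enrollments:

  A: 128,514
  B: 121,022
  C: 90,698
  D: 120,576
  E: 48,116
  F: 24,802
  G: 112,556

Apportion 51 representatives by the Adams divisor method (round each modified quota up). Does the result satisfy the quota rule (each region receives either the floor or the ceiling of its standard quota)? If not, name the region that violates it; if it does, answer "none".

Standard quotas: A 10.141, B 9.550, C 7.157, D 9.515, E 3.797, F 1.957, G 8.882.
Adams allocation: A 10, B 10, C 7, D 9, E 4, F 2, G 9.
Every allocation lies between the lower and upper quota.

none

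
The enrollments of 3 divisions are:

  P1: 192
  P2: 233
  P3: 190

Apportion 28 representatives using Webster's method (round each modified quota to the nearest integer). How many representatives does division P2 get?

Standard divisor 615/28 ≈ 21.964; standard quotas: P1 8.741, P2 10.608, P3 8.650.
Rounding to the nearest integer gives 9, 11, 9 = 29 seats, so the divisor must be adjusted.
With modified divisor 22.3: modified quotas P1 8.610, P2 10.448, P3 8.520.
Rounding to the nearest integer: P1 9, P2 10, P3 9 (total 28).
P2 receives 10.

10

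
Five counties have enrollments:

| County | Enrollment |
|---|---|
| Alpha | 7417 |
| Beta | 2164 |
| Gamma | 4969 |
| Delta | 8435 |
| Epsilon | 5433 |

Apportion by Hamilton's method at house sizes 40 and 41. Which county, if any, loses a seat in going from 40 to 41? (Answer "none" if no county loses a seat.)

At 40 seats: Alpha 10, Beta 3, Gamma 7, Delta 12, Epsilon 8.
At 41 seats: Alpha 11, Beta 3, Gamma 7, Delta 12, Epsilon 8.
No county's allocation decreased.

none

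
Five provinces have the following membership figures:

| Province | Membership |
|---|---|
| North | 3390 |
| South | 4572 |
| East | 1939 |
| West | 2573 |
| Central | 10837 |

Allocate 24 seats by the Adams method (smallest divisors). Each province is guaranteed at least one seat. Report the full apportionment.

North 4, South 5, East 2, West 3, Central 10

Standard divisor 23311/24 ≈ 971.292; standard quotas: North 3.490, South 4.707, East 1.996, West 2.649, Central 11.157.
Rounding up gives 4, 5, 2, 3, 12 = 26 seats, so the divisor must be adjusted.
With modified divisor 1100: modified quotas North 3.082, South 4.156, East 1.763, West 2.339, Central 9.852.
Rounding up: North 4, South 5, East 2, West 3, Central 10 (total 24).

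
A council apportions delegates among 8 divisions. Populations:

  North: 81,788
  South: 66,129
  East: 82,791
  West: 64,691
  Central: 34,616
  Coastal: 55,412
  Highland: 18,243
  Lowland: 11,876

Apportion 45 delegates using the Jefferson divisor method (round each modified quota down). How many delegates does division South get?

7

Standard divisor 415546/45 ≈ 9234.356; standard quotas: North 8.857, South 7.161, East 8.966, West 7.005, Central 3.749, Coastal 6.001, Highland 1.976, Lowland 1.286.
Rounding down gives 8, 7, 8, 7, 3, 6, 1, 1 = 41 seats, so the divisor must be adjusted.
With modified divisor 8500: modified quotas North 9.622, South 7.780, East 9.740, West 7.611, Central 4.072, Coastal 6.519, Highland 2.146, Lowland 1.397.
Rounding down: North 9, South 7, East 9, West 7, Central 4, Coastal 6, Highland 2, Lowland 1 (total 45).
South receives 7.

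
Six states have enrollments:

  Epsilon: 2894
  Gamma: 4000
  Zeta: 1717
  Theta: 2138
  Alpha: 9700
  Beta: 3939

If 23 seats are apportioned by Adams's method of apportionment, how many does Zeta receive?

Standard divisor 24388/23 ≈ 1060.348; standard quotas: Epsilon 2.729, Gamma 3.772, Zeta 1.619, Theta 2.016, Alpha 9.148, Beta 3.715.
Rounding up gives 3, 4, 2, 3, 10, 4 = 26 seats, so the divisor must be adjusted.
With modified divisor 1300: modified quotas Epsilon 2.226, Gamma 3.077, Zeta 1.321, Theta 1.645, Alpha 7.462, Beta 3.030.
Rounding up: Epsilon 3, Gamma 4, Zeta 2, Theta 2, Alpha 8, Beta 4 (total 23).
Zeta receives 2.

2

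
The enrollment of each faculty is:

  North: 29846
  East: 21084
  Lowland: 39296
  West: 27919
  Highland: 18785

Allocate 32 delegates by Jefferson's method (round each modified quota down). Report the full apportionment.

Standard divisor 136930/32 ≈ 4279.062; standard quotas: North 6.975, East 4.927, Lowland 9.183, West 6.525, Highland 4.390.
Rounding down gives 6, 4, 9, 6, 4 = 29 seats, so the divisor must be adjusted.
With modified divisor 3960: modified quotas North 7.537, East 5.324, Lowland 9.923, West 7.050, Highland 4.744.
Rounding down: North 7, East 5, Lowland 9, West 7, Highland 4 (total 32).

North 7; East 5; Lowland 9; West 7; Highland 4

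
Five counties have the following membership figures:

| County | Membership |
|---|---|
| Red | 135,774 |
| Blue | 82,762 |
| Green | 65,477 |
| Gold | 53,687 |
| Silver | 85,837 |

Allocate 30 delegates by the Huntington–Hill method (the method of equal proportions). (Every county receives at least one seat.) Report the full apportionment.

Red 9, Blue 6, Green 5, Gold 4, Silver 6

With divisor 14476: modified quotas Red 9.379, Blue 5.717, Green 4.523, Gold 3.709, Silver 5.930.
Geometric-mean thresholds: Red √(9·10)=9.487, Blue √(5·6)=5.477, Green √(4·5)=4.472, Gold √(3·4)=3.464, Silver √(5·6)=5.477.
Each quota rounded against its threshold gives Red 9, Blue 6, Green 5, Gold 4, Silver 6 (total 30).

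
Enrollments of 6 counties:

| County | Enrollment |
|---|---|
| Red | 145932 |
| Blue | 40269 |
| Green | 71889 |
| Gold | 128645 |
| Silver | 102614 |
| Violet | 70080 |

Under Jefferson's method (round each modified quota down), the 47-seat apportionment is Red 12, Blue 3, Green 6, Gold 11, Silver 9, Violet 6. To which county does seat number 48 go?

Priority for the next seat is population ÷ (current seats + 1).
Priorities: Red 11225.538, Blue 10067.250, Green 10269.857, Gold 10720.417, Silver 10261.400, Violet 10011.429.
Highest priority: Red.

Red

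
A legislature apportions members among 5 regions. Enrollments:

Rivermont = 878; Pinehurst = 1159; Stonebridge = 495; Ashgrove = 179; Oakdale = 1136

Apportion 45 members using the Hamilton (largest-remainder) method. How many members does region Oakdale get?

13

The standard divisor is 3847/45 ≈ 85.489.
Standard quotas: Rivermont 10.270, Pinehurst 13.557, Stonebridge 5.790, Ashgrove 2.094, Oakdale 13.288.
Lower quotas: Rivermont 10, Pinehurst 13, Stonebridge 5, Ashgrove 2, Oakdale 13 (sum 43, leaving 2 seats).
Remainders in descending order: Stonebridge 0.790, Pinehurst 0.557, Oakdale 0.288, Rivermont 0.270, Ashgrove 0.094.
The surplus seats go to Stonebridge, Pinehurst.
Oakdale receives 13.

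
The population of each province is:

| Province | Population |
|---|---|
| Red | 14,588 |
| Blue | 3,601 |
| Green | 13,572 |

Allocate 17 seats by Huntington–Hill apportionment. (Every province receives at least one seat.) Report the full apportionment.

Red: 8; Blue: 2; Green: 7

With divisor 1882: modified quotas Red 7.751, Blue 1.913, Green 7.211.
Geometric-mean thresholds: Red √(7·8)=7.483, Blue √(1·2)=1.414, Green √(7·8)=7.483.
Each quota rounded against its threshold gives Red 8, Blue 2, Green 7 (total 17).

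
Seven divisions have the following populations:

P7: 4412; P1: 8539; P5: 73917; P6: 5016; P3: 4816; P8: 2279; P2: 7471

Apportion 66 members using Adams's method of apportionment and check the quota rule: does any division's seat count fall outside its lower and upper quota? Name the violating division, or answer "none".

P5

Standard quotas: P7 2.735, P1 5.294, P5 45.829, P6 3.110, P3 2.986, P8 1.413, P2 4.632.
Adams allocation: P7 3, P1 6, P5 44, P6 3, P3 3, P8 2, P2 5.
P5 has quota 45.829 (lower 45, upper 46) but receives 44 — outside the quota interval.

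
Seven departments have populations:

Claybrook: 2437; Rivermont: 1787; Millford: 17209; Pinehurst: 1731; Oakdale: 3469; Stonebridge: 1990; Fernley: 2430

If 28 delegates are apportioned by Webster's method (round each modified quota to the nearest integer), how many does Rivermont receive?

Standard divisor 31053/28 ≈ 1109.036; standard quotas: Claybrook 2.197, Rivermont 1.611, Millford 15.517, Pinehurst 1.561, Oakdale 3.128, Stonebridge 1.794, Fernley 2.191.
Rounding to the nearest integer gives 2, 2, 16, 2, 3, 2, 2 = 29 seats, so the divisor must be adjusted.
With modified divisor 1130: modified quotas Claybrook 2.157, Rivermont 1.581, Millford 15.229, Pinehurst 1.532, Oakdale 3.070, Stonebridge 1.761, Fernley 2.150.
Rounding to the nearest integer: Claybrook 2, Rivermont 2, Millford 15, Pinehurst 2, Oakdale 3, Stonebridge 2, Fernley 2 (total 28).
Rivermont receives 2.

2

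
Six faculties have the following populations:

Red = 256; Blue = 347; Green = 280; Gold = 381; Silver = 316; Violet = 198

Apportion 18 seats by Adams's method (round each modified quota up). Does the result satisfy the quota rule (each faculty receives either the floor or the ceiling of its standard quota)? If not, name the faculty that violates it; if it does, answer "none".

Standard quotas: Red 2.592, Blue 3.513, Green 2.835, Gold 3.857, Silver 3.199, Violet 2.004.
Adams allocation: Red 3, Blue 3, Green 3, Gold 4, Silver 3, Violet 2.
Every allocation lies between the lower and upper quota.

none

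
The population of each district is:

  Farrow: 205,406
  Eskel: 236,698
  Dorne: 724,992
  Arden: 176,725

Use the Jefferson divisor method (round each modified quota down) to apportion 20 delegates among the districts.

Farrow 3; Eskel 3; Dorne 12; Arden 2

Standard divisor 1343821/20 ≈ 67191.05; standard quotas: Farrow 3.057, Eskel 3.523, Dorne 10.790, Arden 2.630.
Rounding down gives 3, 3, 10, 2 = 18 seats, so the divisor must be adjusted.
With modified divisor 59800: modified quotas Farrow 3.435, Eskel 3.958, Dorne 12.124, Arden 2.955.
Rounding down: Farrow 3, Eskel 3, Dorne 12, Arden 2 (total 20).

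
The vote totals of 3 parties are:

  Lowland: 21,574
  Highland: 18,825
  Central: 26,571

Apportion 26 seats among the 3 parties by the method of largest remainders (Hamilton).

Total 66970; standard divisor 66970/26 ≈ 2575.769.
Standard quotas: Lowland 8.3758, Highland 7.3085, Central 10.3158.
Lower quotas: Lowland 8, Highland 7, Central 10 (sum 25, leaving 1 seat).
Remainders in descending order: Lowland 0.3758, Central 0.3158, Highland 0.3085.
Largest remainder: Lowland receives the extra seat.

Lowland 9, Highland 7, Central 10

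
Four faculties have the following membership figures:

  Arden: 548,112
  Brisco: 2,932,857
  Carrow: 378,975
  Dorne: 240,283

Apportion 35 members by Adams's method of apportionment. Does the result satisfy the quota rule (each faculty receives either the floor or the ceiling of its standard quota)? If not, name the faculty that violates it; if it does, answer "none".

Brisco

Standard quotas: Arden 4.679, Brisco 25.035, Carrow 3.235, Dorne 2.051.
Adams allocation: Arden 5, Brisco 24, Carrow 4, Dorne 2.
Brisco has quota 25.035 (lower 25, upper 26) but receives 24 — outside the quota interval.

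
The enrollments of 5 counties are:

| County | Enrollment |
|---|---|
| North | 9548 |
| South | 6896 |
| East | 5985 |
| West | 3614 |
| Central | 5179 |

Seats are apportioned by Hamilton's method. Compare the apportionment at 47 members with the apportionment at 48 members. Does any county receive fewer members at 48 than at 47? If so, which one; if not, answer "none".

West

At 47 seats: North 14, South 10, East 9, West 6, Central 8.
At 48 seats: North 15, South 11, East 9, West 5, Central 8.
West drops from 6 to 5.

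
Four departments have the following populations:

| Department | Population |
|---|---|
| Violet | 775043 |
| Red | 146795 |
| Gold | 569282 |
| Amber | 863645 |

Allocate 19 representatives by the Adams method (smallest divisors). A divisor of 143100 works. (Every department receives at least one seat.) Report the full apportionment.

With modified divisor 143100: modified quotas Violet 5.416, Red 1.026, Gold 3.978, Amber 6.035.
Rounding up: Violet 6, Red 2, Gold 4, Amber 7 (total 19).

Violet 6, Red 2, Gold 4, Amber 7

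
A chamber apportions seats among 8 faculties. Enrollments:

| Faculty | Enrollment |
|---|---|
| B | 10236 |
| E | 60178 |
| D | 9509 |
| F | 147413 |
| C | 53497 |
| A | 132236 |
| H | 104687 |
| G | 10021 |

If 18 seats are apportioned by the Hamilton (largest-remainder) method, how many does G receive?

0

Standard divisor: 527777 ÷ 18 ≈ 29320.944.
Standard quotas: B 0.3491, E 2.0524, D 0.3243, F 5.0276, C 1.8245, A 4.5100, H 3.5704, G 0.3418.
Lower quotas: B 0, E 2, D 0, F 5, C 1, A 4, H 3, G 0 (sum 15, leaving 3 seats).
Remainders in descending order: C 0.8245, H 0.5704, A 0.5100, B 0.3491, G 0.3418, D 0.3243, E 0.0524, F 0.0276.
Largest remainders: C, H, A receive the extra seats.
G receives 0.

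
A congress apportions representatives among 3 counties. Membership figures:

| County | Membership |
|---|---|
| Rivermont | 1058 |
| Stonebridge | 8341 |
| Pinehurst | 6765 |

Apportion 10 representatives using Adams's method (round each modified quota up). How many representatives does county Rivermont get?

Standard divisor 16164/10 ≈ 1616.4; standard quotas: Rivermont 0.655, Stonebridge 5.160, Pinehurst 4.185.
Rounding up gives 1, 6, 5 = 12 seats, so the divisor must be adjusted.
With modified divisor 1900: modified quotas Rivermont 0.557, Stonebridge 4.390, Pinehurst 3.561.
Rounding up: Rivermont 1, Stonebridge 5, Pinehurst 4 (total 10).
Rivermont receives 1.

1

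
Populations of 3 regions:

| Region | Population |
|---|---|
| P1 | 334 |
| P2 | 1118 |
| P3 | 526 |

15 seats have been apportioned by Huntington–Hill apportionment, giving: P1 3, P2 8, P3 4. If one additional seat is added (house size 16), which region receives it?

Priority for the next seat is population ÷ (√(s·(s+1))).
Priorities: P1 96.417, P2 131.758, P3 117.617.
Highest priority: P2.

P2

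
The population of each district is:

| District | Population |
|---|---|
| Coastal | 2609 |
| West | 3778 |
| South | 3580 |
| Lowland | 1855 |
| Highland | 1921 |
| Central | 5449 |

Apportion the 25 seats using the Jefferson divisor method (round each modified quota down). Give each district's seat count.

Standard divisor 19192/25 ≈ 767.68; standard quotas: Coastal 3.399, West 4.921, South 4.663, Lowland 2.416, Highland 2.502, Central 7.098.
Rounding down gives 3, 4, 4, 2, 2, 7 = 22 seats, so the divisor must be adjusted.
With modified divisor 670: modified quotas Coastal 3.894, West 5.639, South 5.343, Lowland 2.769, Highland 2.867, Central 8.133.
Rounding down: Coastal 3, West 5, South 5, Lowland 2, Highland 2, Central 8 (total 25).

Coastal 3, West 5, South 5, Lowland 2, Highland 2, Central 8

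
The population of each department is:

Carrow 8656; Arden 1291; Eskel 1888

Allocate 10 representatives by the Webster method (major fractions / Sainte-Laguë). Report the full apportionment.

Carrow=7, Arden=1, Eskel=2

Standard divisor 11835/10 ≈ 1183.5; standard quotas: Carrow 7.314, Arden 1.091, Eskel 1.595.
Rounding to the nearest integer gives Carrow 7, Arden 1, Eskel 2 — total 10, matching the house size, so no adjustment is needed.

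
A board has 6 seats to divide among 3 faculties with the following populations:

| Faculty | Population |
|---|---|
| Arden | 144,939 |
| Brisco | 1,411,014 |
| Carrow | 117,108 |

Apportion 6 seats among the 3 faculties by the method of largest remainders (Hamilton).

Arden=1, Brisco=5, Carrow=0

Total 1673061; standard divisor 1673061/6 ≈ 278843.5.
Standard quotas: Arden 0.5198, Brisco 5.0602, Carrow 0.4200.
Lower quotas: Arden 0, Brisco 5, Carrow 0 (sum 5, leaving 1 seat).
Remainders in descending order: Arden 0.5198, Carrow 0.4200, Brisco 0.0602.
Largest remainder: Arden receives the extra seat.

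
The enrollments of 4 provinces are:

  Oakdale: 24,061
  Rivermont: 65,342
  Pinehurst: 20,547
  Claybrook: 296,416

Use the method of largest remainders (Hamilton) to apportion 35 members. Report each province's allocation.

Oakdale: 2; Rivermont: 6; Pinehurst: 2; Claybrook: 25

The standard divisor is 406366/35 ≈ 11610.457.
Standard quotas: Oakdale 2.0724, Rivermont 5.6279, Pinehurst 1.7697, Claybrook 25.5301.
Lower quotas: Oakdale 2, Rivermont 5, Pinehurst 1, Claybrook 25 (sum 33, leaving 2 seats).
Remainders in descending order: Pinehurst 0.7697, Rivermont 0.6279, Claybrook 0.5301, Oakdale 0.0724.
Largest remainders: Pinehurst, Rivermont receive the extra seats.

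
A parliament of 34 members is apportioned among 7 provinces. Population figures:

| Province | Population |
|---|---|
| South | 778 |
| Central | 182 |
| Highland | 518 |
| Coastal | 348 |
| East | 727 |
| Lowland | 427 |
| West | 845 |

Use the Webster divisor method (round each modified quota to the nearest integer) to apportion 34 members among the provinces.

Standard divisor 3825/34 ≈ 112.5; standard quotas: South 6.916, Central 1.618, Highland 4.604, Coastal 3.093, East 6.462, Lowland 3.796, West 7.511.
Rounding to the nearest integer gives 7, 2, 5, 3, 6, 4, 8 = 35 seats, so the divisor must be adjusted.
With modified divisor 114: modified quotas South 6.825, Central 1.596, Highland 4.544, Coastal 3.053, East 6.377, Lowland 3.746, West 7.412.
Rounding to the nearest integer: South 7, Central 2, Highland 5, Coastal 3, East 6, Lowland 4, West 7 (total 34).

South: 7, Central: 2, Highland: 5, Coastal: 3, East: 6, Lowland: 4, West: 7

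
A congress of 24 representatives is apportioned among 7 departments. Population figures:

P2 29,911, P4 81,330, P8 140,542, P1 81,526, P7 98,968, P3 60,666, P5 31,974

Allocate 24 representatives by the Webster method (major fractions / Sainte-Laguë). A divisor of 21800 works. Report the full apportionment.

With modified divisor 21800: modified quotas P2 1.372, P4 3.731, P8 6.447, P1 3.740, P7 4.540, P3 2.783, P5 1.467.
Rounding to the nearest integer: P2 1, P4 4, P8 6, P1 4, P7 5, P3 3, P5 1 (total 24).

P2: 1, P4: 4, P8: 6, P1: 4, P7: 5, P3: 3, P5: 1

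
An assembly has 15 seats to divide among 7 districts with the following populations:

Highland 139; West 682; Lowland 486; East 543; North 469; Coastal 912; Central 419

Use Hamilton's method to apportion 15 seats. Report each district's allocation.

Highland 0; West 3; Lowland 2; East 2; North 2; Coastal 4; Central 2

Standard divisor: 3650 ÷ 15 ≈ 243.333.
Standard quotas: Highland 0.571, West 2.803, Lowland 1.997, East 2.232, North 1.927, Coastal 3.748, Central 1.722.
Lower quotas: Highland 0, West 2, Lowland 1, East 2, North 1, Coastal 3, Central 1 (sum 10, leaving 5 seats).
Remainders in descending order: Lowland 0.997, North 0.927, West 0.803, Coastal 0.748, Central 0.722, Highland 0.571, East 0.232.
Largest remainders: Lowland, North, West, Coastal, Central receive the extra seats.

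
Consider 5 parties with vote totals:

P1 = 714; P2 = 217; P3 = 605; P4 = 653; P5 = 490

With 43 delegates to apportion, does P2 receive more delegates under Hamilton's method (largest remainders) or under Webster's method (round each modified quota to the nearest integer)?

Hamilton: P1 11, P2 4, P3 10, P4 10, P5 8.
Webster: P1 11, P2 3, P3 10, P4 11, P5 8.
P2 gets 4 under Hamilton and 3 under Webster.

Hamilton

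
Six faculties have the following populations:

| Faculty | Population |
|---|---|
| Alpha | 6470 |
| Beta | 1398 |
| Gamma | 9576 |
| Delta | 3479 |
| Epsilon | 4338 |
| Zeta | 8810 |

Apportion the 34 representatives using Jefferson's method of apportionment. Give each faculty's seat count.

Standard divisor 34071/34 ≈ 1002.088; standard quotas: Alpha 6.457, Beta 1.395, Gamma 9.556, Delta 3.472, Epsilon 4.329, Zeta 8.792.
Rounding down gives 6, 1, 9, 3, 4, 8 = 31 seats, so the divisor must be adjusted.
With modified divisor 900: modified quotas Alpha 7.189, Beta 1.553, Gamma 10.640, Delta 3.866, Epsilon 4.820, Zeta 9.789.
Rounding down: Alpha 7, Beta 1, Gamma 10, Delta 3, Epsilon 4, Zeta 9 (total 34).

Alpha: 7; Beta: 1; Gamma: 10; Delta: 3; Epsilon: 4; Zeta: 9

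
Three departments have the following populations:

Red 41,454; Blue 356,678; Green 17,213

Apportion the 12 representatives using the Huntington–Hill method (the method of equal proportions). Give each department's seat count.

Red 1, Blue 10, Green 1

With divisor 35803: modified quotas Red 1.158, Blue 9.962, Green 0.481.
Geometric-mean thresholds: Red √(1·2)=1.414, Blue √(9·10)=9.487, Green (min 1).
Each quota rounded against its threshold gives Red 1, Blue 10, Green 1 (total 12).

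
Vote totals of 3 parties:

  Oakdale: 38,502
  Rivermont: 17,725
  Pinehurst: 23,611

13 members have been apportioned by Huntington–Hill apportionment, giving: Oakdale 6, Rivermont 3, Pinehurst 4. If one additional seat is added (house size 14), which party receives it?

Oakdale

Priority for the next seat is population ÷ (√(s·(s+1))).
Priorities: Oakdale 5940.988, Rivermont 5116.767, Pinehurst 5279.580.
Highest priority: Oakdale.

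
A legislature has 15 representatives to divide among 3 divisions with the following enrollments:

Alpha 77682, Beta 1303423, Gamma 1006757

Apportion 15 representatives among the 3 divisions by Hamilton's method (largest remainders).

The standard divisor is 2387862/15 ≈ 159190.8.
Standard quotas: Alpha 0.4880, Beta 8.1878, Gamma 6.3242.
Lower quotas: Alpha 0, Beta 8, Gamma 6 (sum 14, leaving 1 seat).
Remainders in descending order: Alpha 0.4880, Gamma 0.3242, Beta 0.1878.
The surplus seat goes to Alpha.

Alpha 1, Beta 8, Gamma 6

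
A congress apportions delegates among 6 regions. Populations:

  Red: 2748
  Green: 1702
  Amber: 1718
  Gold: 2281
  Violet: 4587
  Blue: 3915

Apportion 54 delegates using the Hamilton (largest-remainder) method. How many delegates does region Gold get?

7

The standard divisor is 16951/54 ≈ 313.907.
Standard quotas: Red 8.754, Green 5.422, Amber 5.473, Gold 7.266, Violet 14.613, Blue 12.472.
Lower quotas: Red 8, Green 5, Amber 5, Gold 7, Violet 14, Blue 12 (sum 51, leaving 3 seats).
Remainders in descending order: Red 0.754, Violet 0.613, Amber 0.473, Blue 0.472, Green 0.422, Gold 0.266.
The surplus seats go to Red, Violet, Amber.
Gold receives 7.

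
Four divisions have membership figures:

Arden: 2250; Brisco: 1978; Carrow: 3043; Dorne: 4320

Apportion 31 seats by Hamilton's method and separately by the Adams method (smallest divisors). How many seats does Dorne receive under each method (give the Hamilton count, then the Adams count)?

Hamilton: Arden 6, Brisco 5, Carrow 8, Dorne 12.
Adams: Arden 6, Brisco 6, Carrow 8, Dorne 11.
Dorne gets 12 under Hamilton and 11 under Adams.

12 and 11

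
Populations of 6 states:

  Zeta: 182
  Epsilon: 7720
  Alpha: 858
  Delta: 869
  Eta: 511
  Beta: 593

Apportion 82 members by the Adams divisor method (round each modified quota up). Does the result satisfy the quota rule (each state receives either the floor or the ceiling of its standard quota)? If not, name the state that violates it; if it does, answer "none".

Standard quotas: Zeta 1.390, Epsilon 58.981, Alpha 6.555, Delta 6.639, Eta 3.904, Beta 4.531.
Adams allocation: Zeta 2, Epsilon 57, Alpha 7, Delta 7, Eta 4, Beta 5.
Epsilon has quota 58.981 (lower 58, upper 59) but receives 57 — outside the quota interval.

Epsilon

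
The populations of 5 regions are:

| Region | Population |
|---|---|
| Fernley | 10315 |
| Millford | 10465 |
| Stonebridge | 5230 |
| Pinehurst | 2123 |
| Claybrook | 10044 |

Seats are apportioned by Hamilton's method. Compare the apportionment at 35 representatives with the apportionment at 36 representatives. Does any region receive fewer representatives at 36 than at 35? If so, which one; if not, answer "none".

none

At 35 seats: Fernley 9, Millford 10, Stonebridge 5, Pinehurst 2, Claybrook 9.
At 36 seats: Fernley 10, Millford 10, Stonebridge 5, Pinehurst 2, Claybrook 9.
No region's allocation decreased.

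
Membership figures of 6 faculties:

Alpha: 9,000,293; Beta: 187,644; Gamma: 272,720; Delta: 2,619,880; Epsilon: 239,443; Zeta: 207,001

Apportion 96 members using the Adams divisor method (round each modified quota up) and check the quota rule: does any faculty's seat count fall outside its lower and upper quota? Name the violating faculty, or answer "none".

Alpha

Standard quotas: Alpha 68.973, Beta 1.438, Gamma 2.090, Delta 20.077, Epsilon 1.835, Zeta 1.586.
Adams allocation: Alpha 67, Beta 2, Gamma 3, Delta 20, Epsilon 2, Zeta 2.
Alpha has quota 68.973 (lower 68, upper 69) but receives 67 — outside the quota interval.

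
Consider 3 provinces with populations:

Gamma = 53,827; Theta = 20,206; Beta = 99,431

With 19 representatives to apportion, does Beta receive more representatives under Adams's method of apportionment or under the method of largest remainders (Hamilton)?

Adams: Gamma 6, Theta 3, Beta 10.
Hamilton: Gamma 6, Theta 2, Beta 11.
Beta gets 10 under Adams and 11 under Hamilton.

Hamilton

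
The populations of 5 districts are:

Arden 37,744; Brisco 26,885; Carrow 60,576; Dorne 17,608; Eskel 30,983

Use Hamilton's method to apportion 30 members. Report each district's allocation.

Total 173796; standard divisor 173796/30 ≈ 5793.2.
Standard quotas: Arden 6.5152, Brisco 4.6408, Carrow 10.4564, Dorne 3.0394, Eskel 5.3482.
Lower quotas: Arden 6, Brisco 4, Carrow 10, Dorne 3, Eskel 5 (sum 28, leaving 2 seats).
Remainders in descending order: Brisco 0.6408, Arden 0.5152, Carrow 0.4564, Eskel 0.3482, Dorne 0.0394.
Largest remainders: Brisco, Arden receive the extra seats.

Arden=7, Brisco=5, Carrow=10, Dorne=3, Eskel=5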